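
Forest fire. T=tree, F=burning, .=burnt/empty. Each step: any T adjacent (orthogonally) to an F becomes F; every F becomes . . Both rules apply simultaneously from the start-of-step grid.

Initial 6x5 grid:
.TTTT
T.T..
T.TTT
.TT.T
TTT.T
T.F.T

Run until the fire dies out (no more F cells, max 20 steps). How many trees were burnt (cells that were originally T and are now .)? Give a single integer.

Step 1: +1 fires, +1 burnt (F count now 1)
Step 2: +2 fires, +1 burnt (F count now 2)
Step 3: +3 fires, +2 burnt (F count now 3)
Step 4: +3 fires, +3 burnt (F count now 3)
Step 5: +2 fires, +3 burnt (F count now 2)
Step 6: +3 fires, +2 burnt (F count now 3)
Step 7: +2 fires, +3 burnt (F count now 2)
Step 8: +1 fires, +2 burnt (F count now 1)
Step 9: +0 fires, +1 burnt (F count now 0)
Fire out after step 9
Initially T: 19, now '.': 28
Total burnt (originally-T cells now '.'): 17

Answer: 17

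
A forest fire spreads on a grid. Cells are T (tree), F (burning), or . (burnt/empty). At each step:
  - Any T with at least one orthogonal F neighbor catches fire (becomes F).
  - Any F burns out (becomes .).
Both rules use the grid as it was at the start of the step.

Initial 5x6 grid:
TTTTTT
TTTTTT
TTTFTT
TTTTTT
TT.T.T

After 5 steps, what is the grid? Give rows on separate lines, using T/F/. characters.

Step 1: 4 trees catch fire, 1 burn out
  TTTTTT
  TTTFTT
  TTF.FT
  TTTFTT
  TT.T.T
Step 2: 8 trees catch fire, 4 burn out
  TTTFTT
  TTF.FT
  TF...F
  TTF.FT
  TT.F.T
Step 3: 7 trees catch fire, 8 burn out
  TTF.FT
  TF...F
  F.....
  TF...F
  TT...T
Step 4: 6 trees catch fire, 7 burn out
  TF...F
  F.....
  ......
  F.....
  TF...F
Step 5: 2 trees catch fire, 6 burn out
  F.....
  ......
  ......
  ......
  F.....

F.....
......
......
......
F.....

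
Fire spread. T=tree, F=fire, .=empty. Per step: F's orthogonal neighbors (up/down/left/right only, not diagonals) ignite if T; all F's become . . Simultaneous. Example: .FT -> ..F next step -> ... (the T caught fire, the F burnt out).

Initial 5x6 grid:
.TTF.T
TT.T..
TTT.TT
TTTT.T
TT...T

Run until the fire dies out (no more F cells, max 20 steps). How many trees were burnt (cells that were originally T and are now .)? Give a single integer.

Answer: 14

Derivation:
Step 1: +2 fires, +1 burnt (F count now 2)
Step 2: +1 fires, +2 burnt (F count now 1)
Step 3: +1 fires, +1 burnt (F count now 1)
Step 4: +2 fires, +1 burnt (F count now 2)
Step 5: +3 fires, +2 burnt (F count now 3)
Step 6: +3 fires, +3 burnt (F count now 3)
Step 7: +2 fires, +3 burnt (F count now 2)
Step 8: +0 fires, +2 burnt (F count now 0)
Fire out after step 8
Initially T: 19, now '.': 25
Total burnt (originally-T cells now '.'): 14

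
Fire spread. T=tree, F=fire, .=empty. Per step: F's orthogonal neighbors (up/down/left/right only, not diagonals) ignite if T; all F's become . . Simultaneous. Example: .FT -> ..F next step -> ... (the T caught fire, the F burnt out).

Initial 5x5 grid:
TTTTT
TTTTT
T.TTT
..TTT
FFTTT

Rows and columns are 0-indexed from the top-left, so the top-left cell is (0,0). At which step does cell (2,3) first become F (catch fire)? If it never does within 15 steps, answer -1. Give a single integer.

Step 1: cell (2,3)='T' (+1 fires, +2 burnt)
Step 2: cell (2,3)='T' (+2 fires, +1 burnt)
Step 3: cell (2,3)='T' (+3 fires, +2 burnt)
Step 4: cell (2,3)='F' (+3 fires, +3 burnt)
  -> target ignites at step 4
Step 5: cell (2,3)='.' (+4 fires, +3 burnt)
Step 6: cell (2,3)='.' (+4 fires, +4 burnt)
Step 7: cell (2,3)='.' (+3 fires, +4 burnt)
Step 8: cell (2,3)='.' (+0 fires, +3 burnt)
  fire out at step 8

4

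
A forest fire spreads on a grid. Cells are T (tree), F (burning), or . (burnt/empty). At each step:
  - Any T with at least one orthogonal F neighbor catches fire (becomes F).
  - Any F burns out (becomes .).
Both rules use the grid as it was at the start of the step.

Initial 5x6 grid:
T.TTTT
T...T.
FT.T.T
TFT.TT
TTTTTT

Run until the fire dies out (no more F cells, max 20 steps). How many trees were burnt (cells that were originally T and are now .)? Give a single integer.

Step 1: +5 fires, +2 burnt (F count now 5)
Step 2: +3 fires, +5 burnt (F count now 3)
Step 3: +1 fires, +3 burnt (F count now 1)
Step 4: +1 fires, +1 burnt (F count now 1)
Step 5: +2 fires, +1 burnt (F count now 2)
Step 6: +1 fires, +2 burnt (F count now 1)
Step 7: +1 fires, +1 burnt (F count now 1)
Step 8: +0 fires, +1 burnt (F count now 0)
Fire out after step 8
Initially T: 20, now '.': 24
Total burnt (originally-T cells now '.'): 14

Answer: 14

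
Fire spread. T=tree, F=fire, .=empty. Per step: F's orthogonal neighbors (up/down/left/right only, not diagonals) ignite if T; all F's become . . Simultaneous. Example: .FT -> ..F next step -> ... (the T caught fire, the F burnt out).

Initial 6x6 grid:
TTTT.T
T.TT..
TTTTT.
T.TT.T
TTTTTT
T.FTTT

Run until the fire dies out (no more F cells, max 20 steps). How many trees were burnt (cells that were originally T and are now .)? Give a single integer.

Step 1: +2 fires, +1 burnt (F count now 2)
Step 2: +4 fires, +2 burnt (F count now 4)
Step 3: +5 fires, +4 burnt (F count now 5)
Step 4: +6 fires, +5 burnt (F count now 6)
Step 5: +5 fires, +6 burnt (F count now 5)
Step 6: +3 fires, +5 burnt (F count now 3)
Step 7: +1 fires, +3 burnt (F count now 1)
Step 8: +0 fires, +1 burnt (F count now 0)
Fire out after step 8
Initially T: 27, now '.': 35
Total burnt (originally-T cells now '.'): 26

Answer: 26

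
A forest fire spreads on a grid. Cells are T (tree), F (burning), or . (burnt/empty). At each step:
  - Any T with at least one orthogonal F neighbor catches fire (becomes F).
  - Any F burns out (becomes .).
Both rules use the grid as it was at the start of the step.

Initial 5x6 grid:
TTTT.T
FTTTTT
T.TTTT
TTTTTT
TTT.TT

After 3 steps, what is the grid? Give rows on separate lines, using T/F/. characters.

Step 1: 3 trees catch fire, 1 burn out
  FTTT.T
  .FTTTT
  F.TTTT
  TTTTTT
  TTT.TT
Step 2: 3 trees catch fire, 3 burn out
  .FTT.T
  ..FTTT
  ..TTTT
  FTTTTT
  TTT.TT
Step 3: 5 trees catch fire, 3 burn out
  ..FT.T
  ...FTT
  ..FTTT
  .FTTTT
  FTT.TT

..FT.T
...FTT
..FTTT
.FTTTT
FTT.TT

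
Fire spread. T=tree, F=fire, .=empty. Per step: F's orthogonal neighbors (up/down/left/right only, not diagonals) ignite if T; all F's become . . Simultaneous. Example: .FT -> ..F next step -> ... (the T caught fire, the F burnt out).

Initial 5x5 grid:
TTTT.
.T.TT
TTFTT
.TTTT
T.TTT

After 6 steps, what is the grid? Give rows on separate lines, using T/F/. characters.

Step 1: 3 trees catch fire, 1 burn out
  TTTT.
  .T.TT
  TF.FT
  .TFTT
  T.TTT
Step 2: 7 trees catch fire, 3 burn out
  TTTT.
  .F.FT
  F...F
  .F.FT
  T.FTT
Step 3: 5 trees catch fire, 7 burn out
  TFTF.
  ....F
  .....
  ....F
  T..FT
Step 4: 3 trees catch fire, 5 burn out
  F.F..
  .....
  .....
  .....
  T...F
Step 5: 0 trees catch fire, 3 burn out
  .....
  .....
  .....
  .....
  T....
Step 6: 0 trees catch fire, 0 burn out
  .....
  .....
  .....
  .....
  T....

.....
.....
.....
.....
T....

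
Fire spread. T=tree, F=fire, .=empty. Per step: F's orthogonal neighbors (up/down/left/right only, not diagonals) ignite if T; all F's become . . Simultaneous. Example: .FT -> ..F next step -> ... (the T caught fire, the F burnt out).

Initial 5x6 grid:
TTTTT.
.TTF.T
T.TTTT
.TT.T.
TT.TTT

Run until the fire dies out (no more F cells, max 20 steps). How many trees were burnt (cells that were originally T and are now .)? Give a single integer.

Answer: 20

Derivation:
Step 1: +3 fires, +1 burnt (F count now 3)
Step 2: +5 fires, +3 burnt (F count now 5)
Step 3: +4 fires, +5 burnt (F count now 4)
Step 4: +4 fires, +4 burnt (F count now 4)
Step 5: +3 fires, +4 burnt (F count now 3)
Step 6: +1 fires, +3 burnt (F count now 1)
Step 7: +0 fires, +1 burnt (F count now 0)
Fire out after step 7
Initially T: 21, now '.': 29
Total burnt (originally-T cells now '.'): 20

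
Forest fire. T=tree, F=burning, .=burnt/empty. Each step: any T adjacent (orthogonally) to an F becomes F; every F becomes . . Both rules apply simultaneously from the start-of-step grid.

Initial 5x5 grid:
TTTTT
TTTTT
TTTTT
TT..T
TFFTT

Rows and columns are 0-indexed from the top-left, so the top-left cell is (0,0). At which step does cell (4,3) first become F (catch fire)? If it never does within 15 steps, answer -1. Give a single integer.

Step 1: cell (4,3)='F' (+3 fires, +2 burnt)
  -> target ignites at step 1
Step 2: cell (4,3)='.' (+3 fires, +3 burnt)
Step 3: cell (4,3)='.' (+4 fires, +3 burnt)
Step 4: cell (4,3)='.' (+5 fires, +4 burnt)
Step 5: cell (4,3)='.' (+4 fires, +5 burnt)
Step 6: cell (4,3)='.' (+2 fires, +4 burnt)
Step 7: cell (4,3)='.' (+0 fires, +2 burnt)
  fire out at step 7

1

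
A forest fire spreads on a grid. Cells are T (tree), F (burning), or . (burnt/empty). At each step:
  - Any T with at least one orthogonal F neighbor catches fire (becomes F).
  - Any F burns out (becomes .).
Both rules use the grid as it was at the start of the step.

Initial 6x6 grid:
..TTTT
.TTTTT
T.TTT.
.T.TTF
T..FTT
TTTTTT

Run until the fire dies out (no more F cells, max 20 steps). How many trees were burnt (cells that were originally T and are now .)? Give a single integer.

Step 1: +5 fires, +2 burnt (F count now 5)
Step 2: +5 fires, +5 burnt (F count now 5)
Step 3: +4 fires, +5 burnt (F count now 4)
Step 4: +5 fires, +4 burnt (F count now 5)
Step 5: +4 fires, +5 burnt (F count now 4)
Step 6: +0 fires, +4 burnt (F count now 0)
Fire out after step 6
Initially T: 25, now '.': 34
Total burnt (originally-T cells now '.'): 23

Answer: 23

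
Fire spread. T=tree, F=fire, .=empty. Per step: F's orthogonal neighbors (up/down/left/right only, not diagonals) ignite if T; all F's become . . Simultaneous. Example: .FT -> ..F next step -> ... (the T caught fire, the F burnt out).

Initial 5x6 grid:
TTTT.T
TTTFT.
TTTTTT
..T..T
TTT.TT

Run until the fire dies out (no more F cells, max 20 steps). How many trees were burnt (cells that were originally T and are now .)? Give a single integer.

Step 1: +4 fires, +1 burnt (F count now 4)
Step 2: +4 fires, +4 burnt (F count now 4)
Step 3: +5 fires, +4 burnt (F count now 5)
Step 4: +4 fires, +5 burnt (F count now 4)
Step 5: +2 fires, +4 burnt (F count now 2)
Step 6: +2 fires, +2 burnt (F count now 2)
Step 7: +0 fires, +2 burnt (F count now 0)
Fire out after step 7
Initially T: 22, now '.': 29
Total burnt (originally-T cells now '.'): 21

Answer: 21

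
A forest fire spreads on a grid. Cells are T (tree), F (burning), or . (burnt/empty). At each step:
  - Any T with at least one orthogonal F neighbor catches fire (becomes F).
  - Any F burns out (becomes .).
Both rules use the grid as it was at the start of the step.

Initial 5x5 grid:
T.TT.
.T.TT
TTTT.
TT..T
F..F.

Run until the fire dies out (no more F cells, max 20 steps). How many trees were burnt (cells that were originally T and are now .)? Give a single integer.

Answer: 11

Derivation:
Step 1: +1 fires, +2 burnt (F count now 1)
Step 2: +2 fires, +1 burnt (F count now 2)
Step 3: +1 fires, +2 burnt (F count now 1)
Step 4: +2 fires, +1 burnt (F count now 2)
Step 5: +1 fires, +2 burnt (F count now 1)
Step 6: +1 fires, +1 burnt (F count now 1)
Step 7: +2 fires, +1 burnt (F count now 2)
Step 8: +1 fires, +2 burnt (F count now 1)
Step 9: +0 fires, +1 burnt (F count now 0)
Fire out after step 9
Initially T: 13, now '.': 23
Total burnt (originally-T cells now '.'): 11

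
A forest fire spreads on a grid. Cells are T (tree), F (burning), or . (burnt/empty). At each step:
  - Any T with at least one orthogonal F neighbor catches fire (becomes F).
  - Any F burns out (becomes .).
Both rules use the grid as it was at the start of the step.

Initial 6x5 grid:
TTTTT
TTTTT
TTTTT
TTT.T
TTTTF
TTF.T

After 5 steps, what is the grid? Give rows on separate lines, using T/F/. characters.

Step 1: 5 trees catch fire, 2 burn out
  TTTTT
  TTTTT
  TTTTT
  TTT.F
  TTFF.
  TF..F
Step 2: 4 trees catch fire, 5 burn out
  TTTTT
  TTTTT
  TTTTF
  TTF..
  TF...
  F....
Step 3: 5 trees catch fire, 4 burn out
  TTTTT
  TTTTF
  TTFF.
  TF...
  F....
  .....
Step 4: 5 trees catch fire, 5 burn out
  TTTTF
  TTFF.
  TF...
  F....
  .....
  .....
Step 5: 4 trees catch fire, 5 burn out
  TTFF.
  TF...
  F....
  .....
  .....
  .....

TTFF.
TF...
F....
.....
.....
.....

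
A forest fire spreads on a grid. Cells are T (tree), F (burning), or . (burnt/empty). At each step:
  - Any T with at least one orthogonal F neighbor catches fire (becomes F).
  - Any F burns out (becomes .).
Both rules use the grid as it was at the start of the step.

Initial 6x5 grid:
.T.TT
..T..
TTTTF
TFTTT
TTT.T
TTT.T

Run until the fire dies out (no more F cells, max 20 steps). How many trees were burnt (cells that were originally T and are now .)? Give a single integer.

Answer: 17

Derivation:
Step 1: +6 fires, +2 burnt (F count now 6)
Step 2: +7 fires, +6 burnt (F count now 7)
Step 3: +4 fires, +7 burnt (F count now 4)
Step 4: +0 fires, +4 burnt (F count now 0)
Fire out after step 4
Initially T: 20, now '.': 27
Total burnt (originally-T cells now '.'): 17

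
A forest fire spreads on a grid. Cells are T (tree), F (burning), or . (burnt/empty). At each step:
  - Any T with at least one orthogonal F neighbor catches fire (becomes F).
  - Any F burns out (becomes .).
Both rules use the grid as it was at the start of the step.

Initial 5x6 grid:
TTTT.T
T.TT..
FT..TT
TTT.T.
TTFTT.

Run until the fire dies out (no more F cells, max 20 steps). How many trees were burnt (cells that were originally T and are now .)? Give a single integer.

Answer: 18

Derivation:
Step 1: +6 fires, +2 burnt (F count now 6)
Step 2: +4 fires, +6 burnt (F count now 4)
Step 3: +2 fires, +4 burnt (F count now 2)
Step 4: +2 fires, +2 burnt (F count now 2)
Step 5: +3 fires, +2 burnt (F count now 3)
Step 6: +1 fires, +3 burnt (F count now 1)
Step 7: +0 fires, +1 burnt (F count now 0)
Fire out after step 7
Initially T: 19, now '.': 29
Total burnt (originally-T cells now '.'): 18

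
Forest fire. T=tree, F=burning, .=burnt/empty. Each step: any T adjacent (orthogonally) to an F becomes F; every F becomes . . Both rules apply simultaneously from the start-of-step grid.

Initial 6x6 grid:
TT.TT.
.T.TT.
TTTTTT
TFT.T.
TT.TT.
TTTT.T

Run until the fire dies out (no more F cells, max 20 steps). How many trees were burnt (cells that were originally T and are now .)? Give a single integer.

Answer: 24

Derivation:
Step 1: +4 fires, +1 burnt (F count now 4)
Step 2: +5 fires, +4 burnt (F count now 5)
Step 3: +4 fires, +5 burnt (F count now 4)
Step 4: +4 fires, +4 burnt (F count now 4)
Step 5: +5 fires, +4 burnt (F count now 5)
Step 6: +2 fires, +5 burnt (F count now 2)
Step 7: +0 fires, +2 burnt (F count now 0)
Fire out after step 7
Initially T: 25, now '.': 35
Total burnt (originally-T cells now '.'): 24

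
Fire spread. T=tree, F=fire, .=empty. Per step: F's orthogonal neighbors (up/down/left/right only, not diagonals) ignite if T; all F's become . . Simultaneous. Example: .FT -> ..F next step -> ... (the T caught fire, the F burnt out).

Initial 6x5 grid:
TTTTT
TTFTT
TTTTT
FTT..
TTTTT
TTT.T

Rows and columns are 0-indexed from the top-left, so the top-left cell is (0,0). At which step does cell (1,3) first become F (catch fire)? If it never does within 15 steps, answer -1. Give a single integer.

Step 1: cell (1,3)='F' (+7 fires, +2 burnt)
  -> target ignites at step 1
Step 2: cell (1,3)='.' (+9 fires, +7 burnt)
Step 3: cell (1,3)='.' (+5 fires, +9 burnt)
Step 4: cell (1,3)='.' (+2 fires, +5 burnt)
Step 5: cell (1,3)='.' (+1 fires, +2 burnt)
Step 6: cell (1,3)='.' (+1 fires, +1 burnt)
Step 7: cell (1,3)='.' (+0 fires, +1 burnt)
  fire out at step 7

1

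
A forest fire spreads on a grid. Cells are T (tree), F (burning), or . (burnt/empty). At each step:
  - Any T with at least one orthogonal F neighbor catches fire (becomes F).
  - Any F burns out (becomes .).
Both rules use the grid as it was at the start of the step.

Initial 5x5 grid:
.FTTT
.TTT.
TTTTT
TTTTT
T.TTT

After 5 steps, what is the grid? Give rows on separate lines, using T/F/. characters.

Step 1: 2 trees catch fire, 1 burn out
  ..FTT
  .FTT.
  TTTTT
  TTTTT
  T.TTT
Step 2: 3 trees catch fire, 2 burn out
  ...FT
  ..FT.
  TFTTT
  TTTTT
  T.TTT
Step 3: 5 trees catch fire, 3 burn out
  ....F
  ...F.
  F.FTT
  TFTTT
  T.TTT
Step 4: 3 trees catch fire, 5 burn out
  .....
  .....
  ...FT
  F.FTT
  T.TTT
Step 5: 4 trees catch fire, 3 burn out
  .....
  .....
  ....F
  ...FT
  F.FTT

.....
.....
....F
...FT
F.FTT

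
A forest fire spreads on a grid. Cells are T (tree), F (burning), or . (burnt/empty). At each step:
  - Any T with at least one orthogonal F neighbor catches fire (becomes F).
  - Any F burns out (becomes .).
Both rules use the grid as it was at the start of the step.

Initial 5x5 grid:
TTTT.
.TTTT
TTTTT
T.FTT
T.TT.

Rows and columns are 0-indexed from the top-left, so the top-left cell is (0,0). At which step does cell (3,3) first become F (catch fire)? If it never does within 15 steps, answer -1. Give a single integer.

Step 1: cell (3,3)='F' (+3 fires, +1 burnt)
  -> target ignites at step 1
Step 2: cell (3,3)='.' (+5 fires, +3 burnt)
Step 3: cell (3,3)='.' (+5 fires, +5 burnt)
Step 4: cell (3,3)='.' (+4 fires, +5 burnt)
Step 5: cell (3,3)='.' (+2 fires, +4 burnt)
Step 6: cell (3,3)='.' (+0 fires, +2 burnt)
  fire out at step 6

1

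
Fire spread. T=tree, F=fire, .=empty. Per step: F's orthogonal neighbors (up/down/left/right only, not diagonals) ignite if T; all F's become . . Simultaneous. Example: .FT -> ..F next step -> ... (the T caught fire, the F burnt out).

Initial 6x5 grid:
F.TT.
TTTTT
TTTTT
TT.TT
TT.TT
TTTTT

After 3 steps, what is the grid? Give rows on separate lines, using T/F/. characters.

Step 1: 1 trees catch fire, 1 burn out
  ..TT.
  FTTTT
  TTTTT
  TT.TT
  TT.TT
  TTTTT
Step 2: 2 trees catch fire, 1 burn out
  ..TT.
  .FTTT
  FTTTT
  TT.TT
  TT.TT
  TTTTT
Step 3: 3 trees catch fire, 2 burn out
  ..TT.
  ..FTT
  .FTTT
  FT.TT
  TT.TT
  TTTTT

..TT.
..FTT
.FTTT
FT.TT
TT.TT
TTTTT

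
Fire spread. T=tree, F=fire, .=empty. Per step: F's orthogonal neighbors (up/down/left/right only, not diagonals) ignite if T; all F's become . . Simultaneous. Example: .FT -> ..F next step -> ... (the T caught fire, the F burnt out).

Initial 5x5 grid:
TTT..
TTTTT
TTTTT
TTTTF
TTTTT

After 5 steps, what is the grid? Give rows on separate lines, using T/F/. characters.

Step 1: 3 trees catch fire, 1 burn out
  TTT..
  TTTTT
  TTTTF
  TTTF.
  TTTTF
Step 2: 4 trees catch fire, 3 burn out
  TTT..
  TTTTF
  TTTF.
  TTF..
  TTTF.
Step 3: 4 trees catch fire, 4 burn out
  TTT..
  TTTF.
  TTF..
  TF...
  TTF..
Step 4: 4 trees catch fire, 4 burn out
  TTT..
  TTF..
  TF...
  F....
  TF...
Step 5: 4 trees catch fire, 4 burn out
  TTF..
  TF...
  F....
  .....
  F....

TTF..
TF...
F....
.....
F....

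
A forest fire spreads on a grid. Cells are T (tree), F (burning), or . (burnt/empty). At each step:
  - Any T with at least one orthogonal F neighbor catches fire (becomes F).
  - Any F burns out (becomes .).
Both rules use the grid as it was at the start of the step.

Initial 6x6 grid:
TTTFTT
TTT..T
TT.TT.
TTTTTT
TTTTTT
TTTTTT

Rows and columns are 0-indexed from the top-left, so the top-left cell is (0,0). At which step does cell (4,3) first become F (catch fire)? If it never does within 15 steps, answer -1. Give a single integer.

Step 1: cell (4,3)='T' (+2 fires, +1 burnt)
Step 2: cell (4,3)='T' (+3 fires, +2 burnt)
Step 3: cell (4,3)='T' (+3 fires, +3 burnt)
Step 4: cell (4,3)='T' (+2 fires, +3 burnt)
Step 5: cell (4,3)='T' (+2 fires, +2 burnt)
Step 6: cell (4,3)='T' (+3 fires, +2 burnt)
Step 7: cell (4,3)='T' (+4 fires, +3 burnt)
Step 8: cell (4,3)='F' (+5 fires, +4 burnt)
  -> target ignites at step 8
Step 9: cell (4,3)='.' (+4 fires, +5 burnt)
Step 10: cell (4,3)='.' (+2 fires, +4 burnt)
Step 11: cell (4,3)='.' (+1 fires, +2 burnt)
Step 12: cell (4,3)='.' (+0 fires, +1 burnt)
  fire out at step 12

8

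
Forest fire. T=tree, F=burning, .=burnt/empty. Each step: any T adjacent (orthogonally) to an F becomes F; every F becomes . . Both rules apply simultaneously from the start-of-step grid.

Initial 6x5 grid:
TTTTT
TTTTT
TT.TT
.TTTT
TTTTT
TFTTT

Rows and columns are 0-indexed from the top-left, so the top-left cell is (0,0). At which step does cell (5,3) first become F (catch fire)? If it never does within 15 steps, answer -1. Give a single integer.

Step 1: cell (5,3)='T' (+3 fires, +1 burnt)
Step 2: cell (5,3)='F' (+4 fires, +3 burnt)
  -> target ignites at step 2
Step 3: cell (5,3)='.' (+4 fires, +4 burnt)
Step 4: cell (5,3)='.' (+4 fires, +4 burnt)
Step 5: cell (5,3)='.' (+5 fires, +4 burnt)
Step 6: cell (5,3)='.' (+4 fires, +5 burnt)
Step 7: cell (5,3)='.' (+2 fires, +4 burnt)
Step 8: cell (5,3)='.' (+1 fires, +2 burnt)
Step 9: cell (5,3)='.' (+0 fires, +1 burnt)
  fire out at step 9

2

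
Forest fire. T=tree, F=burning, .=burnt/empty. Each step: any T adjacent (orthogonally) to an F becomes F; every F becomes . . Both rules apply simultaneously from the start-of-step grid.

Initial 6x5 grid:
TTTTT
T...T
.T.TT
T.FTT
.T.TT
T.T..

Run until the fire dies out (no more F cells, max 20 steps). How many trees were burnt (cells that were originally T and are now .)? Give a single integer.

Step 1: +1 fires, +1 burnt (F count now 1)
Step 2: +3 fires, +1 burnt (F count now 3)
Step 3: +2 fires, +3 burnt (F count now 2)
Step 4: +1 fires, +2 burnt (F count now 1)
Step 5: +1 fires, +1 burnt (F count now 1)
Step 6: +1 fires, +1 burnt (F count now 1)
Step 7: +1 fires, +1 burnt (F count now 1)
Step 8: +1 fires, +1 burnt (F count now 1)
Step 9: +1 fires, +1 burnt (F count now 1)
Step 10: +1 fires, +1 burnt (F count now 1)
Step 11: +0 fires, +1 burnt (F count now 0)
Fire out after step 11
Initially T: 18, now '.': 25
Total burnt (originally-T cells now '.'): 13

Answer: 13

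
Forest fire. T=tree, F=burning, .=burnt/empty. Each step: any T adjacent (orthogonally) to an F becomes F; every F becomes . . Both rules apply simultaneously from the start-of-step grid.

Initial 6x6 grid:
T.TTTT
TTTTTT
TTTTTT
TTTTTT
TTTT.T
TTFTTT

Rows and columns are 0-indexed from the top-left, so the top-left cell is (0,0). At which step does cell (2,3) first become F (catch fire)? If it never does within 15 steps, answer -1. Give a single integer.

Step 1: cell (2,3)='T' (+3 fires, +1 burnt)
Step 2: cell (2,3)='T' (+5 fires, +3 burnt)
Step 3: cell (2,3)='T' (+5 fires, +5 burnt)
Step 4: cell (2,3)='F' (+6 fires, +5 burnt)
  -> target ignites at step 4
Step 5: cell (2,3)='.' (+6 fires, +6 burnt)
Step 6: cell (2,3)='.' (+4 fires, +6 burnt)
Step 7: cell (2,3)='.' (+3 fires, +4 burnt)
Step 8: cell (2,3)='.' (+1 fires, +3 burnt)
Step 9: cell (2,3)='.' (+0 fires, +1 burnt)
  fire out at step 9

4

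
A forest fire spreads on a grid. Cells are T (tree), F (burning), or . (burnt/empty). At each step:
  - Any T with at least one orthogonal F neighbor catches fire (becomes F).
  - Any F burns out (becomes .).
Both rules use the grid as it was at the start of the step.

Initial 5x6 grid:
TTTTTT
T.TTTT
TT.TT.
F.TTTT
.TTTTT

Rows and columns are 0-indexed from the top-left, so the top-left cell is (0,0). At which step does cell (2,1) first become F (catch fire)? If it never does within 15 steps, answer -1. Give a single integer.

Step 1: cell (2,1)='T' (+1 fires, +1 burnt)
Step 2: cell (2,1)='F' (+2 fires, +1 burnt)
  -> target ignites at step 2
Step 3: cell (2,1)='.' (+1 fires, +2 burnt)
Step 4: cell (2,1)='.' (+1 fires, +1 burnt)
Step 5: cell (2,1)='.' (+1 fires, +1 burnt)
Step 6: cell (2,1)='.' (+2 fires, +1 burnt)
Step 7: cell (2,1)='.' (+2 fires, +2 burnt)
Step 8: cell (2,1)='.' (+3 fires, +2 burnt)
Step 9: cell (2,1)='.' (+3 fires, +3 burnt)
Step 10: cell (2,1)='.' (+3 fires, +3 burnt)
Step 11: cell (2,1)='.' (+3 fires, +3 burnt)
Step 12: cell (2,1)='.' (+2 fires, +3 burnt)
Step 13: cell (2,1)='.' (+0 fires, +2 burnt)
  fire out at step 13

2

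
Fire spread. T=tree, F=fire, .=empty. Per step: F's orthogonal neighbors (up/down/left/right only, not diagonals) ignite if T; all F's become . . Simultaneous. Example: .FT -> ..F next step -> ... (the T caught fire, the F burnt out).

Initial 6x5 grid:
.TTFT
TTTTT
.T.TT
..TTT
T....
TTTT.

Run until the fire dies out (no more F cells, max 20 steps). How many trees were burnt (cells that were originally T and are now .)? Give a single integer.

Step 1: +3 fires, +1 burnt (F count now 3)
Step 2: +4 fires, +3 burnt (F count now 4)
Step 3: +3 fires, +4 burnt (F count now 3)
Step 4: +4 fires, +3 burnt (F count now 4)
Step 5: +0 fires, +4 burnt (F count now 0)
Fire out after step 5
Initially T: 19, now '.': 25
Total burnt (originally-T cells now '.'): 14

Answer: 14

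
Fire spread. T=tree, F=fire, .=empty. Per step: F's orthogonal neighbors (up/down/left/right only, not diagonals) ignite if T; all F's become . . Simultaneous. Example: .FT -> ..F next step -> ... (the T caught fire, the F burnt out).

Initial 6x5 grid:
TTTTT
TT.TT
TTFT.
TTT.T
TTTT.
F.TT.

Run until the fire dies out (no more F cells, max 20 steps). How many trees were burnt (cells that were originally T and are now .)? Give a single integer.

Step 1: +4 fires, +2 burnt (F count now 4)
Step 2: +7 fires, +4 burnt (F count now 7)
Step 3: +6 fires, +7 burnt (F count now 6)
Step 4: +4 fires, +6 burnt (F count now 4)
Step 5: +0 fires, +4 burnt (F count now 0)
Fire out after step 5
Initially T: 22, now '.': 29
Total burnt (originally-T cells now '.'): 21

Answer: 21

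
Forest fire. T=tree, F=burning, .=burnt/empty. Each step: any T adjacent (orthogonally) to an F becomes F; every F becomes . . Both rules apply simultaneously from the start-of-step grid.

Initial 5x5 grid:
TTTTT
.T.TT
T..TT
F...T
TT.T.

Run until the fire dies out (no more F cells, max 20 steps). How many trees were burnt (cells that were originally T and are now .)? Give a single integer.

Answer: 3

Derivation:
Step 1: +2 fires, +1 burnt (F count now 2)
Step 2: +1 fires, +2 burnt (F count now 1)
Step 3: +0 fires, +1 burnt (F count now 0)
Fire out after step 3
Initially T: 15, now '.': 13
Total burnt (originally-T cells now '.'): 3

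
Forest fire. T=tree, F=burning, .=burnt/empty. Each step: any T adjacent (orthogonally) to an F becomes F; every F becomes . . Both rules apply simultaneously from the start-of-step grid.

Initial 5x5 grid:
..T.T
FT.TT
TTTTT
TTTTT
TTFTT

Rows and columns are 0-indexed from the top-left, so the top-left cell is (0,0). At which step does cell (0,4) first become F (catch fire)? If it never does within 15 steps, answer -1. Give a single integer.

Step 1: cell (0,4)='T' (+5 fires, +2 burnt)
Step 2: cell (0,4)='T' (+7 fires, +5 burnt)
Step 3: cell (0,4)='T' (+2 fires, +7 burnt)
Step 4: cell (0,4)='T' (+2 fires, +2 burnt)
Step 5: cell (0,4)='T' (+1 fires, +2 burnt)
Step 6: cell (0,4)='F' (+1 fires, +1 burnt)
  -> target ignites at step 6
Step 7: cell (0,4)='.' (+0 fires, +1 burnt)
  fire out at step 7

6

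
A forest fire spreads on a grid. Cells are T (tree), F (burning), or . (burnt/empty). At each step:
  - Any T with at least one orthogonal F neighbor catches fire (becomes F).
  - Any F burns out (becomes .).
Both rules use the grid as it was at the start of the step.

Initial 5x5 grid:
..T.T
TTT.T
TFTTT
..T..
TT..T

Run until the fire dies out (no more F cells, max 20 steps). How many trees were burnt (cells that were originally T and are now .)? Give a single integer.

Step 1: +3 fires, +1 burnt (F count now 3)
Step 2: +4 fires, +3 burnt (F count now 4)
Step 3: +2 fires, +4 burnt (F count now 2)
Step 4: +1 fires, +2 burnt (F count now 1)
Step 5: +1 fires, +1 burnt (F count now 1)
Step 6: +0 fires, +1 burnt (F count now 0)
Fire out after step 6
Initially T: 14, now '.': 22
Total burnt (originally-T cells now '.'): 11

Answer: 11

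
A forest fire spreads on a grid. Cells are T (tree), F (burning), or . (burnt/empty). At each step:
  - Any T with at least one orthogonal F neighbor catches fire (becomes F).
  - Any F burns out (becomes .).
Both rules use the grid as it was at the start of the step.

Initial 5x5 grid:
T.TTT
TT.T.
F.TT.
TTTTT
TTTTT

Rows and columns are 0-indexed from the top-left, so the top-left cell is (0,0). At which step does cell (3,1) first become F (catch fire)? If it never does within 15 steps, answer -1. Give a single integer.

Step 1: cell (3,1)='T' (+2 fires, +1 burnt)
Step 2: cell (3,1)='F' (+4 fires, +2 burnt)
  -> target ignites at step 2
Step 3: cell (3,1)='.' (+2 fires, +4 burnt)
Step 4: cell (3,1)='.' (+3 fires, +2 burnt)
Step 5: cell (3,1)='.' (+3 fires, +3 burnt)
Step 6: cell (3,1)='.' (+2 fires, +3 burnt)
Step 7: cell (3,1)='.' (+1 fires, +2 burnt)
Step 8: cell (3,1)='.' (+2 fires, +1 burnt)
Step 9: cell (3,1)='.' (+0 fires, +2 burnt)
  fire out at step 9

2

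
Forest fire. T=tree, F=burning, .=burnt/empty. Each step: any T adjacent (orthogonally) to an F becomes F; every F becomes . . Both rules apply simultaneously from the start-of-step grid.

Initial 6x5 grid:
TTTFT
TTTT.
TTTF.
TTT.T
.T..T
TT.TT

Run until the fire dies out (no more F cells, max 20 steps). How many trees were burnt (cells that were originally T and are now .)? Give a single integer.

Answer: 17

Derivation:
Step 1: +4 fires, +2 burnt (F count now 4)
Step 2: +4 fires, +4 burnt (F count now 4)
Step 3: +4 fires, +4 burnt (F count now 4)
Step 4: +3 fires, +4 burnt (F count now 3)
Step 5: +1 fires, +3 burnt (F count now 1)
Step 6: +1 fires, +1 burnt (F count now 1)
Step 7: +0 fires, +1 burnt (F count now 0)
Fire out after step 7
Initially T: 21, now '.': 26
Total burnt (originally-T cells now '.'): 17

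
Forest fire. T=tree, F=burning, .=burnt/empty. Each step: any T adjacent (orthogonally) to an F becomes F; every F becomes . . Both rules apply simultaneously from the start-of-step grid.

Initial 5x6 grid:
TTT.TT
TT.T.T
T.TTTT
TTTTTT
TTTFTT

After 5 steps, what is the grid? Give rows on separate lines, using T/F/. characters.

Step 1: 3 trees catch fire, 1 burn out
  TTT.TT
  TT.T.T
  T.TTTT
  TTTFTT
  TTF.FT
Step 2: 5 trees catch fire, 3 burn out
  TTT.TT
  TT.T.T
  T.TFTT
  TTF.FT
  TF...F
Step 3: 6 trees catch fire, 5 burn out
  TTT.TT
  TT.F.T
  T.F.FT
  TF...F
  F.....
Step 4: 2 trees catch fire, 6 burn out
  TTT.TT
  TT...T
  T....F
  F.....
  ......
Step 5: 2 trees catch fire, 2 burn out
  TTT.TT
  TT...F
  F.....
  ......
  ......

TTT.TT
TT...F
F.....
......
......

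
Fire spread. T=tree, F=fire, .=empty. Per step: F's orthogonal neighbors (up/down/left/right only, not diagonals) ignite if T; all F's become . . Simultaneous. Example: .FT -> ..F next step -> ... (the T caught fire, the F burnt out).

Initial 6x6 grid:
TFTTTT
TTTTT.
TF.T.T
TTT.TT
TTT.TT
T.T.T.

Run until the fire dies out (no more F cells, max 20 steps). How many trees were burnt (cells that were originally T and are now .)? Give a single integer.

Step 1: +5 fires, +2 burnt (F count now 5)
Step 2: +6 fires, +5 burnt (F count now 6)
Step 3: +4 fires, +6 burnt (F count now 4)
Step 4: +5 fires, +4 burnt (F count now 5)
Step 5: +0 fires, +5 burnt (F count now 0)
Fire out after step 5
Initially T: 26, now '.': 30
Total burnt (originally-T cells now '.'): 20

Answer: 20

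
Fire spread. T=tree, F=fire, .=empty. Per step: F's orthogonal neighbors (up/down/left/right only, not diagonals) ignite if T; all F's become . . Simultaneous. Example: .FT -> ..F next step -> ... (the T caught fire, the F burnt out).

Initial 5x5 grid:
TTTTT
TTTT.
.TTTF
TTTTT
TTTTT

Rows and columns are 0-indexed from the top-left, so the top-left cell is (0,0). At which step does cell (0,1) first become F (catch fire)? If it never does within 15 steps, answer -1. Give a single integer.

Step 1: cell (0,1)='T' (+2 fires, +1 burnt)
Step 2: cell (0,1)='T' (+4 fires, +2 burnt)
Step 3: cell (0,1)='T' (+5 fires, +4 burnt)
Step 4: cell (0,1)='T' (+5 fires, +5 burnt)
Step 5: cell (0,1)='F' (+4 fires, +5 burnt)
  -> target ignites at step 5
Step 6: cell (0,1)='.' (+2 fires, +4 burnt)
Step 7: cell (0,1)='.' (+0 fires, +2 burnt)
  fire out at step 7

5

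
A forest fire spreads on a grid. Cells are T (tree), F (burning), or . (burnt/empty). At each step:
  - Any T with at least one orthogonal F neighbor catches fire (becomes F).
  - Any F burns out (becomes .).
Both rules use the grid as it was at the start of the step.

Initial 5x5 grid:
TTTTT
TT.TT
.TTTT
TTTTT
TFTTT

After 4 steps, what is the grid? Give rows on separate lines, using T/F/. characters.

Step 1: 3 trees catch fire, 1 burn out
  TTTTT
  TT.TT
  .TTTT
  TFTTT
  F.FTT
Step 2: 4 trees catch fire, 3 burn out
  TTTTT
  TT.TT
  .FTTT
  F.FTT
  ...FT
Step 3: 4 trees catch fire, 4 burn out
  TTTTT
  TF.TT
  ..FTT
  ...FT
  ....F
Step 4: 4 trees catch fire, 4 burn out
  TFTTT
  F..TT
  ...FT
  ....F
  .....

TFTTT
F..TT
...FT
....F
.....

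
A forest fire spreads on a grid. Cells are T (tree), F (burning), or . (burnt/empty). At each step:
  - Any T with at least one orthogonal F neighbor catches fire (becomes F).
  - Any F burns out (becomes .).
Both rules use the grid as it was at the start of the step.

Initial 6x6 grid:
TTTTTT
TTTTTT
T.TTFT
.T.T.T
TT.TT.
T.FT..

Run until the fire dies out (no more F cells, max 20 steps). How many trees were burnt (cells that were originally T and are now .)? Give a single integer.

Step 1: +4 fires, +2 burnt (F count now 4)
Step 2: +7 fires, +4 burnt (F count now 7)
Step 3: +4 fires, +7 burnt (F count now 4)
Step 4: +2 fires, +4 burnt (F count now 2)
Step 5: +2 fires, +2 burnt (F count now 2)
Step 6: +2 fires, +2 burnt (F count now 2)
Step 7: +0 fires, +2 burnt (F count now 0)
Fire out after step 7
Initially T: 25, now '.': 32
Total burnt (originally-T cells now '.'): 21

Answer: 21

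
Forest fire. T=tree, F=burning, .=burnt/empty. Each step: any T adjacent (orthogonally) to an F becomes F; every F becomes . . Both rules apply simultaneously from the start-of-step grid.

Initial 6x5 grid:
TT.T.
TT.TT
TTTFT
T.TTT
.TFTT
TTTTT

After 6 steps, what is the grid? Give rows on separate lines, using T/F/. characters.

Step 1: 8 trees catch fire, 2 burn out
  TT.T.
  TT.FT
  TTF.F
  T.FFT
  .F.FT
  TTFTT
Step 2: 7 trees catch fire, 8 burn out
  TT.F.
  TT..F
  TF...
  T...F
  ....F
  TF.FT
Step 3: 4 trees catch fire, 7 burn out
  TT...
  TF...
  F....
  T....
  .....
  F...F
Step 4: 3 trees catch fire, 4 burn out
  TF...
  F....
  .....
  F....
  .....
  .....
Step 5: 1 trees catch fire, 3 burn out
  F....
  .....
  .....
  .....
  .....
  .....
Step 6: 0 trees catch fire, 1 burn out
  .....
  .....
  .....
  .....
  .....
  .....

.....
.....
.....
.....
.....
.....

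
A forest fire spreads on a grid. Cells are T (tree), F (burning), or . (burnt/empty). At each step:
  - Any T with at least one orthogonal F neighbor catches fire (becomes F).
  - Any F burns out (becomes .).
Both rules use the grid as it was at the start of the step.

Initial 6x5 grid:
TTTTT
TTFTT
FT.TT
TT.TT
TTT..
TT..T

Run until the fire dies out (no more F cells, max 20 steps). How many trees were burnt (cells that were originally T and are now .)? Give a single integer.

Step 1: +6 fires, +2 burnt (F count now 6)
Step 2: +7 fires, +6 burnt (F count now 7)
Step 3: +5 fires, +7 burnt (F count now 5)
Step 4: +3 fires, +5 burnt (F count now 3)
Step 5: +0 fires, +3 burnt (F count now 0)
Fire out after step 5
Initially T: 22, now '.': 29
Total burnt (originally-T cells now '.'): 21

Answer: 21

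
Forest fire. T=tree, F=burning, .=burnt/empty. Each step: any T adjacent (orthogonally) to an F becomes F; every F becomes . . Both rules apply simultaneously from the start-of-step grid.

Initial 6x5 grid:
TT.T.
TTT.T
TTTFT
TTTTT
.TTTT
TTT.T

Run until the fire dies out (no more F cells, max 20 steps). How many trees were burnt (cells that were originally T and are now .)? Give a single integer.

Step 1: +3 fires, +1 burnt (F count now 3)
Step 2: +6 fires, +3 burnt (F count now 6)
Step 3: +5 fires, +6 burnt (F count now 5)
Step 4: +6 fires, +5 burnt (F count now 6)
Step 5: +2 fires, +6 burnt (F count now 2)
Step 6: +1 fires, +2 burnt (F count now 1)
Step 7: +0 fires, +1 burnt (F count now 0)
Fire out after step 7
Initially T: 24, now '.': 29
Total burnt (originally-T cells now '.'): 23

Answer: 23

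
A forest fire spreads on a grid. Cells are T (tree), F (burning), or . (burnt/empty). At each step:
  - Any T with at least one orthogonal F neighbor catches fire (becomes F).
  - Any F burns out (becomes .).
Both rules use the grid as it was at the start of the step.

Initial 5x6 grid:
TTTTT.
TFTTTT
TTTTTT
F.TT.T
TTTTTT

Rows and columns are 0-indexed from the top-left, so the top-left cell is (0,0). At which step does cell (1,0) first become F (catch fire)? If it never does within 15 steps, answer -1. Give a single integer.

Step 1: cell (1,0)='F' (+6 fires, +2 burnt)
  -> target ignites at step 1
Step 2: cell (1,0)='.' (+5 fires, +6 burnt)
Step 3: cell (1,0)='.' (+5 fires, +5 burnt)
Step 4: cell (1,0)='.' (+5 fires, +5 burnt)
Step 5: cell (1,0)='.' (+2 fires, +5 burnt)
Step 6: cell (1,0)='.' (+2 fires, +2 burnt)
Step 7: cell (1,0)='.' (+0 fires, +2 burnt)
  fire out at step 7

1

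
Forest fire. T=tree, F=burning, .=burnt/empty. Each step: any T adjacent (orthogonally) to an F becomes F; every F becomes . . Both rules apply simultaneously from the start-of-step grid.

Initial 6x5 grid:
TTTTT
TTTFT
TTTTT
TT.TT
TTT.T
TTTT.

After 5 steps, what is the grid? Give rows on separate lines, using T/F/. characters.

Step 1: 4 trees catch fire, 1 burn out
  TTTFT
  TTF.F
  TTTFT
  TT.TT
  TTT.T
  TTTT.
Step 2: 6 trees catch fire, 4 burn out
  TTF.F
  TF...
  TTF.F
  TT.FT
  TTT.T
  TTTT.
Step 3: 4 trees catch fire, 6 burn out
  TF...
  F....
  TF...
  TT..F
  TTT.T
  TTTT.
Step 4: 4 trees catch fire, 4 burn out
  F....
  .....
  F....
  TF...
  TTT.F
  TTTT.
Step 5: 2 trees catch fire, 4 burn out
  .....
  .....
  .....
  F....
  TFT..
  TTTT.

.....
.....
.....
F....
TFT..
TTTT.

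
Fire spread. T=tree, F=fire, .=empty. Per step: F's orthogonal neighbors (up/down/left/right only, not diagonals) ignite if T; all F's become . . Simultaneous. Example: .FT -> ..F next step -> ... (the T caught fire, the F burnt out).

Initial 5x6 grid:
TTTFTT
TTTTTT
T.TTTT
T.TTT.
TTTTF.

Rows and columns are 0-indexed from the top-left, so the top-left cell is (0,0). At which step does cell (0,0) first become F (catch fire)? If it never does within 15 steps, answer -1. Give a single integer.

Step 1: cell (0,0)='T' (+5 fires, +2 burnt)
Step 2: cell (0,0)='T' (+8 fires, +5 burnt)
Step 3: cell (0,0)='F' (+7 fires, +8 burnt)
  -> target ignites at step 3
Step 4: cell (0,0)='.' (+2 fires, +7 burnt)
Step 5: cell (0,0)='.' (+2 fires, +2 burnt)
Step 6: cell (0,0)='.' (+0 fires, +2 burnt)
  fire out at step 6

3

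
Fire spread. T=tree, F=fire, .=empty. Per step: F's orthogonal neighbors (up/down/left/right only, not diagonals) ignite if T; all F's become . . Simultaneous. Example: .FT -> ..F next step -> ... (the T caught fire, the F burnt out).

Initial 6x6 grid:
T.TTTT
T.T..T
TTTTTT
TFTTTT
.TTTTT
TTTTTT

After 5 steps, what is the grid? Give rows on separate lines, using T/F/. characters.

Step 1: 4 trees catch fire, 1 burn out
  T.TTTT
  T.T..T
  TFTTTT
  F.FTTT
  .FTTTT
  TTTTTT
Step 2: 5 trees catch fire, 4 burn out
  T.TTTT
  T.T..T
  F.FTTT
  ...FTT
  ..FTTT
  TFTTTT
Step 3: 7 trees catch fire, 5 burn out
  T.TTTT
  F.F..T
  ...FTT
  ....FT
  ...FTT
  F.FTTT
Step 4: 6 trees catch fire, 7 burn out
  F.FTTT
  .....T
  ....FT
  .....F
  ....FT
  ...FTT
Step 5: 4 trees catch fire, 6 burn out
  ...FTT
  .....T
  .....F
  ......
  .....F
  ....FT

...FTT
.....T
.....F
......
.....F
....FT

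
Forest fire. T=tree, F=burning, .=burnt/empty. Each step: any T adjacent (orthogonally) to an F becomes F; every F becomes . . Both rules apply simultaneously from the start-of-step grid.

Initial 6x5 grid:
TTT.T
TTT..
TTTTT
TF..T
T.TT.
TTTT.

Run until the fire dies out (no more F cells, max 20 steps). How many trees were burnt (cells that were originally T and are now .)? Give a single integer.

Step 1: +2 fires, +1 burnt (F count now 2)
Step 2: +4 fires, +2 burnt (F count now 4)
Step 3: +5 fires, +4 burnt (F count now 5)
Step 4: +4 fires, +5 burnt (F count now 4)
Step 5: +2 fires, +4 burnt (F count now 2)
Step 6: +2 fires, +2 burnt (F count now 2)
Step 7: +1 fires, +2 burnt (F count now 1)
Step 8: +0 fires, +1 burnt (F count now 0)
Fire out after step 8
Initially T: 21, now '.': 29
Total burnt (originally-T cells now '.'): 20

Answer: 20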